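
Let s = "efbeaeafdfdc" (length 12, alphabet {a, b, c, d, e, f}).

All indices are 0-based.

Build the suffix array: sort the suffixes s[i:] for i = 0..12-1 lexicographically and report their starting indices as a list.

rank | idx | suffix
   0 |   4 | aeafdfdc
   1 |   6 | afdfdc
   2 |   2 | beaeafdfdc
   3 |  11 | c
   4 |  10 | dc
   5 |   8 | dfdc
   6 |   3 | eaeafdfdc
   7 |   5 | eafdfdc
   8 |   0 | efbeaeafdfdc
   9 |   1 | fbeaeafdfdc
  10 |   9 | fdc
  11 |   7 | fdfdc

[4, 6, 2, 11, 10, 8, 3, 5, 0, 1, 9, 7]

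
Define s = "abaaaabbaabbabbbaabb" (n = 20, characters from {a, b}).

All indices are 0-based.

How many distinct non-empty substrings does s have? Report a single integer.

rank | idx | suffix
   0 |   2 | aaaabbaabbabbbaabb
   1 |   3 | aaabbaabbabbbaabb
   2 |  16 | aabb
   3 |   4 | aabbaabbabbbaabb
   4 |   8 | aabbabbbaabb
   5 |   0 | abaaaabbaabbabbbaabb
   6 |  17 | abb
   7 |   5 | abbaabbabbbaabb
   8 |   9 | abbabbbaabb
   9 |  12 | abbbaabb
  10 |  19 | b
  11 |   1 | baaaabbaabbabbbaabb
  12 |  15 | baabb
  13 |   7 | baabbabbbaabb
  14 |  11 | babbbaabb
  15 |  18 | bb
  16 |  14 | bbaabb
  17 |   6 | bbaabbabbbaabb
  18 |  10 | bbabbbaabb
  19 |  13 | bbbaabb

SA = [2, 3, 16, 4, 8, 0, 17, 5, 9, 12, 19, 1, 15, 7, 11, 18, 14, 6, 10, 13]
rank  pair      lcp
   1  s[2:],s[3:]  3  'aaa'
   2  s[3:],s[16:]  2  'aa'
   3  s[16:],s[4:]  4  'aabb'
   4  s[4:],s[8:]  5  'aabba'
   5  s[8:],s[0:]  1  'a'
   6  s[0:],s[17:]  2  'ab'
   7  s[17:],s[5:]  3  'abb'
   8  s[5:],s[9:]  4  'abba'
   9  s[9:],s[12:]  3  'abb'
  10  s[12:],s[19:]  0  ''
  11  s[19:],s[1:]  1  'b'
  12  s[1:],s[15:]  3  'baa'
  13  s[15:],s[7:]  5  'baabb'
  14  s[7:],s[11:]  2  'ba'
  15  s[11:],s[18:]  1  'b'
  16  s[18:],s[14:]  2  'bb'
  17  s[14:],s[6:]  6  'bbaabb'
  18  s[6:],s[10:]  3  'bba'
  19  s[10:],s[13:]  2  'bb'

n(n+1)/2 = 20·21/2 = 210
Σ LCP = 0 + 3 + 2 + 4 + 5 + 1 + 2 + 3 + 4 + 3 + 0 + 1 + 3 + 5 + 2 + 1 + 2 + 6 + 3 + 2 = 52
distinct = 210 − 52 = 158

158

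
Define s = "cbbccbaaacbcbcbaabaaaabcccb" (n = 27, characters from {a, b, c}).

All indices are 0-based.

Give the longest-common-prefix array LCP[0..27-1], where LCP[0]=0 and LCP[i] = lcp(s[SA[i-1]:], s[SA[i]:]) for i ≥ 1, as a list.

[0, 3, 3, 2, 3, 2, 1, 2, 1, 0, 1, 4, 3, 1, 1, 3, 2, 3, 0, 2, 4, 2, 2, 4, 1, 3, 2]

rank→(start, suffix):
  0 → (18, 'aaaabcccb')
  1 → (19, 'aaabcccb')
  2 → (6, 'aaacbcbcbaabaaaabcccb')
  3 → (15, 'aabaaaabcccb')
  4 → (20, 'aabcccb')
  5 → (7, 'aacbcbcbaabaaaabcccb')
  6 → (16, 'abaaaabcccb')
  7 → (21, 'abcccb')
  8 → (8, 'acbcbcbaabaaaabcccb')
  9 → (26, 'b')
  10 → (17, 'baaaabcccb')
  11 → (5, 'baaacbcbcbaabaaaabcccb')
  12 → (14, 'baabaaaabcccb')
  13 → (1, 'bbccbaaacbcbcbaabaaaabcccb')
  14 → (12, 'bcbaabaaaabcccb')
  15 → (10, 'bcbcbaabaaaabcccb')
  16 → (2, 'bccbaaacbcbcbaabaaaabcccb')
  17 → (22, 'bcccb')
  18 → (25, 'cb')
  19 → (4, 'cbaaacbcbcbaabaaaabcccb')
  20 → (13, 'cbaabaaaabcccb')
  21 → (0, 'cbbccbaaacbcbcbaabaaaabcccb')
  22 → (11, 'cbcbaabaaaabcccb')
  23 → (9, 'cbcbcbaabaaaabcccb')
  24 → (24, 'ccb')
  25 → (3, 'ccbaaacbcbcbaabaaaabcccb')
  26 → (23, 'cccb')

SA = [18, 19, 6, 15, 20, 7, 16, 21, 8, 26, 17, 5, 14, 1, 12, 10, 2, 22, 25, 4, 13, 0, 11, 9, 24, 3, 23]
i: (SA[i-1],SA[i]) lcp shared
  1: (18,19) 3 'aaa'
  2: (19,6) 3 'aaa'
  3: (6,15) 2 'aa'
  4: (15,20) 3 'aab'
  5: (20,7) 2 'aa'
  6: (7,16) 1 'a'
  7: (16,21) 2 'ab'
  8: (21,8) 1 'a'
  9: (8,26) 0 ''
  10: (26,17) 1 'b'
  11: (17,5) 4 'baaa'
  12: (5,14) 3 'baa'
  13: (14,1) 1 'b'
  14: (1,12) 1 'b'
  15: (12,10) 3 'bcb'
  16: (10,2) 2 'bc'
  17: (2,22) 3 'bcc'
  18: (22,25) 0 ''
  19: (25,4) 2 'cb'
  20: (4,13) 4 'cbaa'
  21: (13,0) 2 'cb'
  22: (0,11) 2 'cb'
  23: (11,9) 4 'cbcb'
  24: (9,24) 1 'c'
  25: (24,3) 3 'ccb'
  26: (3,23) 2 'cc'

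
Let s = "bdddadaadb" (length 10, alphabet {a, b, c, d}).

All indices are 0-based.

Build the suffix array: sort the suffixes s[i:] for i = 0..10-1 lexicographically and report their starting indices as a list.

rank | idx | suffix
   0 |   6 | aadb
   1 |   4 | adaadb
   2 |   7 | adb
   3 |   9 | b
   4 |   0 | bdddadaadb
   5 |   5 | daadb
   6 |   3 | dadaadb
   7 |   8 | db
   8 |   2 | ddadaadb
   9 |   1 | dddadaadb

[6, 4, 7, 9, 0, 5, 3, 8, 2, 1]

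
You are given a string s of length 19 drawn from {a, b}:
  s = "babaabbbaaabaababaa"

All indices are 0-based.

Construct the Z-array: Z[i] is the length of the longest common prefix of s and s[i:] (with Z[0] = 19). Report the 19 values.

Z[0]=19
i=1: i≥r, start 0; Z[1]=0
i=2: i≥r, start 0; Z[2]=2 grow→box=[2,4)
i=3: min(r-i=1, Z[1]=0)=0; Z[3]=0
i=4: i≥r, start 0; Z[4]=0
i=5: i≥r, start 0; Z[5]=1 grow→box=[5,6)
i=6: i≥r, start 0; Z[6]=1 grow→box=[6,7)
i=7: i≥r, start 0; Z[7]=2 grow→box=[7,9)
i=8: min(r-i=1, Z[1]=0)=0; Z[8]=0
i=9: i≥r, start 0; Z[9]=0
i=10: i≥r, start 0; Z[10]=0
i=11: i≥r, start 0; Z[11]=2 grow→box=[11,13)
i=12: min(r-i=1, Z[1]=0)=0; Z[12]=0
i=13: i≥r, start 0; Z[13]=0
i=14: i≥r, start 0; Z[14]=5 grow→box=[14,19)
i=15: min(r-i=4, Z[1]=0)=0; Z[15]=0
i=16: min(r-i=3, Z[2]=2)=2; Z[16]=2
i=17: min(r-i=2, Z[3]=0)=0; Z[17]=0
i=18: min(r-i=1, Z[4]=0)=0; Z[18]=0

[19, 0, 2, 0, 0, 1, 1, 2, 0, 0, 0, 2, 0, 0, 5, 0, 2, 0, 0]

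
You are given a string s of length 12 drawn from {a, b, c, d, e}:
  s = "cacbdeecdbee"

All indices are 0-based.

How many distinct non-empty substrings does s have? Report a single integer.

rank→(start, suffix):
  0 → (1, 'acbdeecdbee')
  1 → (3, 'bdeecdbee')
  2 → (9, 'bee')
  3 → (0, 'cacbdeecdbee')
  4 → (2, 'cbdeecdbee')
  5 → (7, 'cdbee')
  6 → (8, 'dbee')
  7 → (4, 'deecdbee')
  8 → (11, 'e')
  9 → (6, 'ecdbee')
  10 → (10, 'ee')
  11 → (5, 'eecdbee')

SA = [1, 3, 9, 0, 2, 7, 8, 4, 11, 6, 10, 5]
rank  pair      lcp
   1  s[1:],s[3:]  0  ''
   2  s[3:],s[9:]  1  'b'
   3  s[9:],s[0:]  0  ''
   4  s[0:],s[2:]  1  'c'
   5  s[2:],s[7:]  1  'c'
   6  s[7:],s[8:]  0  ''
   7  s[8:],s[4:]  1  'd'
   8  s[4:],s[11:]  0  ''
   9  s[11:],s[6:]  1  'e'
  10  s[6:],s[10:]  1  'e'
  11  s[10:],s[5:]  2  'ee'

n(n+1)/2 = 12·13/2 = 78
Σ LCP = 0 + 0 + 1 + 0 + 1 + 1 + 0 + 1 + 0 + 1 + 1 + 2 = 8
distinct = 78 − 8 = 70

70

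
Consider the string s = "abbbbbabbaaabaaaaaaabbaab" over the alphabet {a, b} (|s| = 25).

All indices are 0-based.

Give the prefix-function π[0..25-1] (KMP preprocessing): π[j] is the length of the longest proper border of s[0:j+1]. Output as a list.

π[0] = 0
j=1 s[j]='b': π[1]=0 (border '')
j=2 s[j]='b': π[2]=0 (border '')
j=3 s[j]='b': π[3]=0 (border '')
j=4 s[j]='b': π[4]=0 (border '')
j=5 s[j]='b': π[5]=0 (border '')
j=6 s[j]='a': π[6]=1 (border 'a')
j=7 s[j]='b': π[7]=2 (border 'ab')
j=8 s[j]='b': π[8]=3 (border 'abb')
j=9 s[j]='a': k: 3→0; π[9]=1 (border 'a')
j=10 s[j]='a': k: 1→0; π[10]=1 (border 'a')
j=11 s[j]='a': k: 1→0; π[11]=1 (border 'a')
j=12 s[j]='b': π[12]=2 (border 'ab')
j=13 s[j]='a': k: 2→0; π[13]=1 (border 'a')
j=14 s[j]='a': k: 1→0; π[14]=1 (border 'a')
j=15 s[j]='a': k: 1→0; π[15]=1 (border 'a')
j=16 s[j]='a': k: 1→0; π[16]=1 (border 'a')
j=17 s[j]='a': k: 1→0; π[17]=1 (border 'a')
j=18 s[j]='a': k: 1→0; π[18]=1 (border 'a')
j=19 s[j]='a': k: 1→0; π[19]=1 (border 'a')
j=20 s[j]='b': π[20]=2 (border 'ab')
j=21 s[j]='b': π[21]=3 (border 'abb')
j=22 s[j]='a': k: 3→0; π[22]=1 (border 'a')
j=23 s[j]='a': k: 1→0; π[23]=1 (border 'a')
j=24 s[j]='b': π[24]=2 (border 'ab')

[0, 0, 0, 0, 0, 0, 1, 2, 3, 1, 1, 1, 2, 1, 1, 1, 1, 1, 1, 1, 2, 3, 1, 1, 2]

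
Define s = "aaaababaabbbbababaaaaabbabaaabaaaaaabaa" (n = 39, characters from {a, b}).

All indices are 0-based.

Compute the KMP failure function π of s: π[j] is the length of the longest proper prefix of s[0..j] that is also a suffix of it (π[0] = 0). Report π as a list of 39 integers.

π[0] = 0
j=1 s[j]='a': π[1]=1 (border 'a')
j=2 s[j]='a': π[2]=2 (border 'aa')
j=3 s[j]='a': π[3]=3 (border 'aaa')
j=4 s[j]='b': k: 3→2→1→0; π[4]=0 (border '')
j=5 s[j]='a': π[5]=1 (border 'a')
j=6 s[j]='b': k: 1→0; π[6]=0 (border '')
j=7 s[j]='a': π[7]=1 (border 'a')
j=8 s[j]='a': π[8]=2 (border 'aa')
j=9 s[j]='b': k: 2→1→0; π[9]=0 (border '')
j=10 s[j]='b': π[10]=0 (border '')
j=11 s[j]='b': π[11]=0 (border '')
j=12 s[j]='b': π[12]=0 (border '')
j=13 s[j]='a': π[13]=1 (border 'a')
j=14 s[j]='b': k: 1→0; π[14]=0 (border '')
j=15 s[j]='a': π[15]=1 (border 'a')
j=16 s[j]='b': k: 1→0; π[16]=0 (border '')
j=17 s[j]='a': π[17]=1 (border 'a')
j=18 s[j]='a': π[18]=2 (border 'aa')
j=19 s[j]='a': π[19]=3 (border 'aaa')
j=20 s[j]='a': π[20]=4 (border 'aaaa')
j=21 s[j]='a': k: 4→3; π[21]=4 (border 'aaaa')
j=22 s[j]='b': π[22]=5 (border 'aaaab')
j=23 s[j]='b': k: 5→0; π[23]=0 (border '')
j=24 s[j]='a': π[24]=1 (border 'a')
j=25 s[j]='b': k: 1→0; π[25]=0 (border '')
j=26 s[j]='a': π[26]=1 (border 'a')
j=27 s[j]='a': π[27]=2 (border 'aa')
j=28 s[j]='a': π[28]=3 (border 'aaa')
j=29 s[j]='b': k: 3→2→1→0; π[29]=0 (border '')
j=30 s[j]='a': π[30]=1 (border 'a')
j=31 s[j]='a': π[31]=2 (border 'aa')
j=32 s[j]='a': π[32]=3 (border 'aaa')
j=33 s[j]='a': π[33]=4 (border 'aaaa')
j=34 s[j]='a': k: 4→3; π[34]=4 (border 'aaaa')
j=35 s[j]='a': k: 4→3; π[35]=4 (border 'aaaa')
j=36 s[j]='b': π[36]=5 (border 'aaaab')
j=37 s[j]='a': π[37]=6 (border 'aaaaba')
j=38 s[j]='a': k: 6→1; π[38]=2 (border 'aa')

[0, 1, 2, 3, 0, 1, 0, 1, 2, 0, 0, 0, 0, 1, 0, 1, 0, 1, 2, 3, 4, 4, 5, 0, 1, 0, 1, 2, 3, 0, 1, 2, 3, 4, 4, 4, 5, 6, 2]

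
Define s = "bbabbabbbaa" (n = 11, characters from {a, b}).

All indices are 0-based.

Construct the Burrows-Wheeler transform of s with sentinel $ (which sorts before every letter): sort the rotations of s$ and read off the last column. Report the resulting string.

aabbbbbbb$aa

rank  rotation      last
    0  $bbabbabbbaa  a
    1  a$bbabbabbba  a
    2  aa$bbabbabbb  b
    3  abbabbbaa$bb  b
    4  abbbaa$bbabb  b
    5  baa$bbabbabb  b
    6  babbabbbaa$b  b
    7  babbbaa$bbab  b
    8  bbaa$bbabbab  b
    9  bbabbabbbaa$  $
   10  bbabbbaa$bba  a
   11  bbbaa$bbabba  a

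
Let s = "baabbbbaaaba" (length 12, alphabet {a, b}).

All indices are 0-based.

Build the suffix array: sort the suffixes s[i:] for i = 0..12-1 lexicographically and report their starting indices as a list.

rank | idx | suffix
   0 |  11 | a
   1 |   7 | aaaba
   2 |   8 | aaba
   3 |   1 | aabbbbaaaba
   4 |   9 | aba
   5 |   2 | abbbbaaaba
   6 |  10 | ba
   7 |   6 | baaaba
   8 |   0 | baabbbbaaaba
   9 |   5 | bbaaaba
  10 |   4 | bbbaaaba
  11 |   3 | bbbbaaaba

[11, 7, 8, 1, 9, 2, 10, 6, 0, 5, 4, 3]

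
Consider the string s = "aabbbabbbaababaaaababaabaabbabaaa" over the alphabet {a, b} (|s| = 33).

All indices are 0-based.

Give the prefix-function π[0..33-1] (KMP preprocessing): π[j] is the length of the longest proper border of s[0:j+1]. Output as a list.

π[0] = 0
j=1 s[j]='a': π[1]=1 (border 'a')
j=2 s[j]='b': k: 1→0; π[2]=0 (border '')
j=3 s[j]='b': π[3]=0 (border '')
j=4 s[j]='b': π[4]=0 (border '')
j=5 s[j]='a': π[5]=1 (border 'a')
j=6 s[j]='b': k: 1→0; π[6]=0 (border '')
j=7 s[j]='b': π[7]=0 (border '')
j=8 s[j]='b': π[8]=0 (border '')
j=9 s[j]='a': π[9]=1 (border 'a')
j=10 s[j]='a': π[10]=2 (border 'aa')
j=11 s[j]='b': π[11]=3 (border 'aab')
j=12 s[j]='a': k: 3→0; π[12]=1 (border 'a')
j=13 s[j]='b': k: 1→0; π[13]=0 (border '')
j=14 s[j]='a': π[14]=1 (border 'a')
j=15 s[j]='a': π[15]=2 (border 'aa')
j=16 s[j]='a': k: 2→1; π[16]=2 (border 'aa')
j=17 s[j]='a': k: 2→1; π[17]=2 (border 'aa')
j=18 s[j]='b': π[18]=3 (border 'aab')
j=19 s[j]='a': k: 3→0; π[19]=1 (border 'a')
j=20 s[j]='b': k: 1→0; π[20]=0 (border '')
j=21 s[j]='a': π[21]=1 (border 'a')
j=22 s[j]='a': π[22]=2 (border 'aa')
j=23 s[j]='b': π[23]=3 (border 'aab')
j=24 s[j]='a': k: 3→0; π[24]=1 (border 'a')
j=25 s[j]='a': π[25]=2 (border 'aa')
j=26 s[j]='b': π[26]=3 (border 'aab')
j=27 s[j]='b': π[27]=4 (border 'aabb')
j=28 s[j]='a': k: 4→0; π[28]=1 (border 'a')
j=29 s[j]='b': k: 1→0; π[29]=0 (border '')
j=30 s[j]='a': π[30]=1 (border 'a')
j=31 s[j]='a': π[31]=2 (border 'aa')
j=32 s[j]='a': k: 2→1; π[32]=2 (border 'aa')

[0, 1, 0, 0, 0, 1, 0, 0, 0, 1, 2, 3, 1, 0, 1, 2, 2, 2, 3, 1, 0, 1, 2, 3, 1, 2, 3, 4, 1, 0, 1, 2, 2]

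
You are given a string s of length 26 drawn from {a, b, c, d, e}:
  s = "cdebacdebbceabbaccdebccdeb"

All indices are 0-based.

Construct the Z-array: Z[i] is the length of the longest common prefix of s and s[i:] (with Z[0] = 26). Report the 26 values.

Z[0]=26
i=1: outside box; Z[1]=0
i=2: outside box; Z[2]=0
i=3: outside box; Z[3]=0
i=4: outside box; Z[4]=0
i=5: outside box; Z[5]=4 grow→box=[5,9)
i=6: min(r-i=3, Z[1]=0)=0; Z[6]=0
i=7: min(r-i=2, Z[2]=0)=0; Z[7]=0
i=8: min(r-i=1, Z[3]=0)=0; Z[8]=0
i=9: outside box; Z[9]=0
i=10: outside box; Z[10]=1 grow→box=[10,11)
i=11: outside box; Z[11]=0
i=12: outside box; Z[12]=0
i=13: outside box; Z[13]=0
i=14: outside box; Z[14]=0
i=15: outside box; Z[15]=0
i=16: outside box; Z[16]=1 grow→box=[16,17)
i=17: outside box; Z[17]=4 grow→box=[17,21)
i=18: min(r-i=3, Z[1]=0)=0; Z[18]=0
i=19: min(r-i=2, Z[2]=0)=0; Z[19]=0
i=20: min(r-i=1, Z[3]=0)=0; Z[20]=0
i=21: outside box; Z[21]=1 grow→box=[21,22)
i=22: outside box; Z[22]=4 grow→box=[22,26)
i=23: min(r-i=3, Z[1]=0)=0; Z[23]=0
i=24: min(r-i=2, Z[2]=0)=0; Z[24]=0
i=25: min(r-i=1, Z[3]=0)=0; Z[25]=0

[26, 0, 0, 0, 0, 4, 0, 0, 0, 0, 1, 0, 0, 0, 0, 0, 1, 4, 0, 0, 0, 1, 4, 0, 0, 0]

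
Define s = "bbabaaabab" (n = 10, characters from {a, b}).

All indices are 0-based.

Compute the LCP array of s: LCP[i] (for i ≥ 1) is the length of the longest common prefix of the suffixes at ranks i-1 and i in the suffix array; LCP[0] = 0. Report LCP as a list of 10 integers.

[0, 2, 1, 2, 3, 0, 1, 2, 3, 1]

rank→(start, suffix):
  0 → (4, 'aaabab')
  1 → (5, 'aabab')
  2 → (8, 'ab')
  3 → (2, 'abaaabab')
  4 → (6, 'abab')
  5 → (9, 'b')
  6 → (3, 'baaabab')
  7 → (7, 'bab')
  8 → (1, 'babaaabab')
  9 → (0, 'bbabaaabab')

SA = [4, 5, 8, 2, 6, 9, 3, 7, 1, 0]
[i] adj suffixes → lcp
  [1] 4/5 → 2 ('aa')
  [2] 5/8 → 1 ('a')
  [3] 8/2 → 2 ('ab')
  [4] 2/6 → 3 ('aba')
  [5] 6/9 → 0 ('')
  [6] 9/3 → 1 ('b')
  [7] 3/7 → 2 ('ba')
  [8] 7/1 → 3 ('bab')
  [9] 1/0 → 1 ('b')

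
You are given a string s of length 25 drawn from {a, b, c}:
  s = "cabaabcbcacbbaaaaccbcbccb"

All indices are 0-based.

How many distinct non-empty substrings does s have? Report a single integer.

rank | idx | suffix
   0 |  13 | aaaaccbcbccb
   1 |  14 | aaaccbcbccb
   2 |   3 | aabcbcacbbaaaaccbcbccb
   3 |  15 | aaccbcbccb
   4 |   1 | abaabcbcacbbaaaaccbcbccb
   5 |   4 | abcbcacbbaaaaccbcbccb
   6 |   9 | acbbaaaaccbcbccb
   7 |  16 | accbcbccb
   8 |  24 | b
   9 |  12 | baaaaccbcbccb
  10 |   2 | baabcbcacbbaaaaccbcbccb
  11 |  11 | bbaaaaccbcbccb
  12 |   7 | bcacbbaaaaccbcbccb
  13 |   5 | bcbcacbbaaaaccbcbccb
  14 |  19 | bcbccb
  15 |  21 | bccb
  16 |   0 | cabaabcbcacbbaaaaccbcbccb
  17 |   8 | cacbbaaaaccbcbccb
  18 |  23 | cb
  19 |  10 | cbbaaaaccbcbccb
  20 |   6 | cbcacbbaaaaccbcbccb
  21 |  18 | cbcbccb
  22 |  20 | cbccb
  23 |  22 | ccb
  24 |  17 | ccbcbccb

SA = [13, 14, 3, 15, 1, 4, 9, 16, 24, 12, 2, 11, 7, 5, 19, 21, 0, 8, 23, 10, 6, 18, 20, 22, 17]
[i] adj suffixes → lcp
  [1] 13/14 → 3 ('aaa')
  [2] 14/3 → 2 ('aa')
  [3] 3/15 → 2 ('aa')
  [4] 15/1 → 1 ('a')
  [5] 1/4 → 2 ('ab')
  [6] 4/9 → 1 ('a')
  [7] 9/16 → 2 ('ac')
  [8] 16/24 → 0 ('')
  [9] 24/12 → 1 ('b')
  [10] 12/2 → 3 ('baa')
  [11] 2/11 → 1 ('b')
  [12] 11/7 → 1 ('b')
  [13] 7/5 → 2 ('bc')
  [14] 5/19 → 4 ('bcbc')
  [15] 19/21 → 2 ('bc')
  [16] 21/0 → 0 ('')
  [17] 0/8 → 2 ('ca')
  [18] 8/23 → 1 ('c')
  [19] 23/10 → 2 ('cb')
  [20] 10/6 → 2 ('cb')
  [21] 6/18 → 3 ('cbc')
  [22] 18/20 → 3 ('cbc')
  [23] 20/22 → 1 ('c')
  [24] 22/17 → 3 ('ccb')

n(n+1)/2 = 25·26/2 = 325
Σ LCP = 0 + 3 + 2 + 2 + 1 + 2 + 1 + 2 + 0 + 1 + 3 + 1 + 1 + 2 + 4 + 2 + 0 + 2 + 1 + 2 + 2 + 3 + 3 + 1 + 3 = 44
distinct = 325 − 44 = 281

281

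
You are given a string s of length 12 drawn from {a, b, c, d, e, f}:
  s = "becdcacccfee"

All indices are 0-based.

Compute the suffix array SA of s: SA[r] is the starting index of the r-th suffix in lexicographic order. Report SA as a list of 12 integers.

rank→(start, suffix):
  0 → (5, 'acccfee')
  1 → (0, 'becdcacccfee')
  2 → (4, 'cacccfee')
  3 → (6, 'cccfee')
  4 → (7, 'ccfee')
  5 → (2, 'cdcacccfee')
  6 → (8, 'cfee')
  7 → (3, 'dcacccfee')
  8 → (11, 'e')
  9 → (1, 'ecdcacccfee')
  10 → (10, 'ee')
  11 → (9, 'fee')

[5, 0, 4, 6, 7, 2, 8, 3, 11, 1, 10, 9]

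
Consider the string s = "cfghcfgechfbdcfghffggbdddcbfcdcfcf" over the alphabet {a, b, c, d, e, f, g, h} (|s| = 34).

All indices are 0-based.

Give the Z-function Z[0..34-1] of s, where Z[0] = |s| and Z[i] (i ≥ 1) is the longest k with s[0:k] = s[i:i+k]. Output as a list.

Z[0]=34
i=1: fresh scan; Z[1]=0
i=2: fresh scan; Z[2]=0
i=3: fresh scan; Z[3]=0
i=4: fresh scan; Z[4]=3 grow→box=[4,7)
i=5: min(r-i=2, Z[1]=0)=0; Z[5]=0
i=6: min(r-i=1, Z[2]=0)=0; Z[6]=0
i=7: fresh scan; Z[7]=0
i=8: fresh scan; Z[8]=1 grow→box=[8,9)
i=9: fresh scan; Z[9]=0
i=10: fresh scan; Z[10]=0
i=11: fresh scan; Z[11]=0
i=12: fresh scan; Z[12]=0
i=13: fresh scan; Z[13]=4 grow→box=[13,17)
i=14: min(r-i=3, Z[1]=0)=0; Z[14]=0
i=15: min(r-i=2, Z[2]=0)=0; Z[15]=0
i=16: min(r-i=1, Z[3]=0)=0; Z[16]=0
i=17: fresh scan; Z[17]=0
i=18: fresh scan; Z[18]=0
i=19: fresh scan; Z[19]=0
i=20: fresh scan; Z[20]=0
i=21: fresh scan; Z[21]=0
i=22: fresh scan; Z[22]=0
i=23: fresh scan; Z[23]=0
i=24: fresh scan; Z[24]=0
i=25: fresh scan; Z[25]=1 grow→box=[25,26)
i=26: fresh scan; Z[26]=0
i=27: fresh scan; Z[27]=0
i=28: fresh scan; Z[28]=1 grow→box=[28,29)
i=29: fresh scan; Z[29]=0
i=30: fresh scan; Z[30]=2 grow→box=[30,32)
i=31: min(r-i=1, Z[1]=0)=0; Z[31]=0
i=32: fresh scan; Z[32]=2 grow→box=[32,34)
i=33: min(r-i=1, Z[1]=0)=0; Z[33]=0

[34, 0, 0, 0, 3, 0, 0, 0, 1, 0, 0, 0, 0, 4, 0, 0, 0, 0, 0, 0, 0, 0, 0, 0, 0, 1, 0, 0, 1, 0, 2, 0, 2, 0]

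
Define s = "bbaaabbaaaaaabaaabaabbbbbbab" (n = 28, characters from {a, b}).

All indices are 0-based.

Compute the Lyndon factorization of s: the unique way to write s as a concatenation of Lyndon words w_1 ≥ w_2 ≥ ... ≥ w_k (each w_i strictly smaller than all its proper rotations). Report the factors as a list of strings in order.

["b", "b", "aaabb", "aaaaaabaaabaabbbbbbab"]

emit factor 1: 'b' (i=0, period=1)
emit factor 2: 'b' (i=1, period=1)
emit factor 3: 'aaabb' (i=2, period=5)
emit factor 4: 'aaaaaabaaabaabbbbbbab' (i=7, period=21)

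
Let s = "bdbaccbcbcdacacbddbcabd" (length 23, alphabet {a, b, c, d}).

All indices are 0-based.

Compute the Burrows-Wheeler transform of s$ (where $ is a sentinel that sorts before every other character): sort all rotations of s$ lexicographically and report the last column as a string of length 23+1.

dcdcbddcca$cbacbaabbcbdb

rank  rotation                  last
    0  $bdbaccbcbcdacacbddbcabd  d
    1  abd$bdbaccbcbcdacacbddbc  c
    2  acacbddbcabd$bdbaccbcbcd  d
    3  acbddbcabd$bdbaccbcbcdac  c
    4  accbcbcdacacbddbcabd$bdb  b
    5  baccbcbcdacacbddbcabd$bd  d
    6  bcabd$bdbaccbcbcdacacbdd  d
    7  bcbcdacacbddbcabd$bdbacc  c
    8  bcdacacbddbcabd$bdbaccbc  c
    9  bd$bdbaccbcbcdacacbddbca  a
   10  bdbaccbcbcdacacbddbcabd$  $
   11  bddbcabd$bdbaccbcbcdacac  c
   12  cabd$bdbaccbcbcdacacbddb  b
   13  cacbddbcabd$bdbaccbcbcda  a
   14  cbcbcdacacbddbcabd$bdbac  c
   15  cbcdacacbddbcabd$bdbaccb  b
   16  cbddbcabd$bdbaccbcbcdaca  a
   17  ccbcbcdacacbddbcabd$bdba  a
   18  cdacacbddbcabd$bdbaccbcb  b
   19  d$bdbaccbcbcdacacbddbcab  b
   20  dacacbddbcabd$bdbaccbcbc  c
   21  dbaccbcbcdacacbddbcabd$b  b
   22  dbcabd$bdbaccbcbcdacacbd  d
   23  ddbcabd$bdbaccbcbcdacacb  b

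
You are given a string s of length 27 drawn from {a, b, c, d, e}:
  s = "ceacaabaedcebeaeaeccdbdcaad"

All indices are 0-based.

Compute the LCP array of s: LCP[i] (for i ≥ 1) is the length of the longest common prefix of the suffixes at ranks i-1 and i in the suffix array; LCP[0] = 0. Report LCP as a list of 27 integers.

sorted suffixes:
  #0 SA[0]=4  'aabaedcebeaeaeccdbdcaad'
  #1 SA[1]=24  'aad'
  #2 SA[2]=5  'abaedcebeaeaeccdbdcaad'
  #3 SA[3]=2  'acaabaedcebeaeaeccdbdcaad'
  #4 SA[4]=25  'ad'
  #5 SA[5]=14  'aeaeccdbdcaad'
  #6 SA[6]=16  'aeccdbdcaad'
  #7 SA[7]=7  'aedcebeaeaeccdbdcaad'
  #8 SA[8]=6  'baedcebeaeaeccdbdcaad'
  #9 SA[9]=21  'bdcaad'
  #10 SA[10]=12  'beaeaeccdbdcaad'
  #11 SA[11]=3  'caabaedcebeaeaeccdbdcaad'
  #12 SA[12]=23  'caad'
  #13 SA[13]=18  'ccdbdcaad'
  #14 SA[14]=19  'cdbdcaad'
  #15 SA[15]=0  'ceacaabaedcebeaeaeccdbdcaad'
  #16 SA[16]=10  'cebeaeaeccdbdcaad'
  #17 SA[17]=26  'd'
  #18 SA[18]=20  'dbdcaad'
  #19 SA[19]=22  'dcaad'
  #20 SA[20]=9  'dcebeaeaeccdbdcaad'
  #21 SA[21]=1  'eacaabaedcebeaeaeccdbdcaad'
  #22 SA[22]=13  'eaeaeccdbdcaad'
  #23 SA[23]=15  'eaeccdbdcaad'
  #24 SA[24]=11  'ebeaeaeccdbdcaad'
  #25 SA[25]=17  'eccdbdcaad'
  #26 SA[26]=8  'edcebeaeaeccdbdcaad'

SA = [4, 24, 5, 2, 25, 14, 16, 7, 6, 21, 12, 3, 23, 18, 19, 0, 10, 26, 20, 22, 9, 1, 13, 15, 11, 17, 8]
[i] adj suffixes → lcp
  [1] 4/24 → 2 ('aa')
  [2] 24/5 → 1 ('a')
  [3] 5/2 → 1 ('a')
  [4] 2/25 → 1 ('a')
  [5] 25/14 → 1 ('a')
  [6] 14/16 → 2 ('ae')
  [7] 16/7 → 2 ('ae')
  [8] 7/6 → 0 ('')
  [9] 6/21 → 1 ('b')
  [10] 21/12 → 1 ('b')
  [11] 12/3 → 0 ('')
  [12] 3/23 → 3 ('caa')
  [13] 23/18 → 1 ('c')
  [14] 18/19 → 1 ('c')
  [15] 19/0 → 1 ('c')
  [16] 0/10 → 2 ('ce')
  [17] 10/26 → 0 ('')
  [18] 26/20 → 1 ('d')
  [19] 20/22 → 1 ('d')
  [20] 22/9 → 2 ('dc')
  [21] 9/1 → 0 ('')
  [22] 1/13 → 2 ('ea')
  [23] 13/15 → 3 ('eae')
  [24] 15/11 → 1 ('e')
  [25] 11/17 → 1 ('e')
  [26] 17/8 → 1 ('e')

[0, 2, 1, 1, 1, 1, 2, 2, 0, 1, 1, 0, 3, 1, 1, 1, 2, 0, 1, 1, 2, 0, 2, 3, 1, 1, 1]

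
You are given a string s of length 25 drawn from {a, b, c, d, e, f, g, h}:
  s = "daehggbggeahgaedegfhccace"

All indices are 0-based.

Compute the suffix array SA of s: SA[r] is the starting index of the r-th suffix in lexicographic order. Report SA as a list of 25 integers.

sorted suffixes:
  #0 SA[0]=22  'ace'
  #1 SA[1]=13  'aedegfhccace'
  #2 SA[2]=1  'aehggbggeahgaedegfhccace'
  #3 SA[3]=10  'ahgaedegfhccace'
  #4 SA[4]=6  'bggeahgaedegfhccace'
  #5 SA[5]=21  'cace'
  #6 SA[6]=20  'ccace'
  #7 SA[7]=23  'ce'
  #8 SA[8]=0  'daehggbggeahgaedegfhccace'
  #9 SA[9]=15  'degfhccace'
  #10 SA[10]=24  'e'
  #11 SA[11]=9  'eahgaedegfhccace'
  #12 SA[12]=14  'edegfhccace'
  #13 SA[13]=16  'egfhccace'
  #14 SA[14]=2  'ehggbggeahgaedegfhccace'
  #15 SA[15]=18  'fhccace'
  #16 SA[16]=12  'gaedegfhccace'
  #17 SA[17]=5  'gbggeahgaedegfhccace'
  #18 SA[18]=8  'geahgaedegfhccace'
  #19 SA[19]=17  'gfhccace'
  #20 SA[20]=4  'ggbggeahgaedegfhccace'
  #21 SA[21]=7  'ggeahgaedegfhccace'
  #22 SA[22]=19  'hccace'
  #23 SA[23]=11  'hgaedegfhccace'
  #24 SA[24]=3  'hggbggeahgaedegfhccace'

[22, 13, 1, 10, 6, 21, 20, 23, 0, 15, 24, 9, 14, 16, 2, 18, 12, 5, 8, 17, 4, 7, 19, 11, 3]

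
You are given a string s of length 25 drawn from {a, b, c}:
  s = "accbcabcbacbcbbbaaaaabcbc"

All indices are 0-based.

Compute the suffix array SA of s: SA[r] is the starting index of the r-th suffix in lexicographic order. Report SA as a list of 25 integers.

rank | idx | suffix
   0 |  16 | aaaaabcbc
   1 |  17 | aaaabcbc
   2 |  18 | aaabcbc
   3 |  19 | aabcbc
   4 |   5 | abcbacbcbbbaaaaabcbc
   5 |  20 | abcbc
   6 |   9 | acbcbbbaaaaabcbc
   7 |   0 | accbcabcbacbcbbbaaaaabcbc
   8 |  15 | baaaaabcbc
   9 |   8 | bacbcbbbaaaaabcbc
  10 |  14 | bbaaaaabcbc
  11 |  13 | bbbaaaaabcbc
  12 |  23 | bc
  13 |   3 | bcabcbacbcbbbaaaaabcbc
  14 |   6 | bcbacbcbbbaaaaabcbc
  15 |  11 | bcbbbaaaaabcbc
  16 |  21 | bcbc
  17 |  24 | c
  18 |   4 | cabcbacbcbbbaaaaabcbc
  19 |   7 | cbacbcbbbaaaaabcbc
  20 |  12 | cbbbaaaaabcbc
  21 |  22 | cbc
  22 |   2 | cbcabcbacbcbbbaaaaabcbc
  23 |  10 | cbcbbbaaaaabcbc
  24 |   1 | ccbcabcbacbcbbbaaaaabcbc

[16, 17, 18, 19, 5, 20, 9, 0, 15, 8, 14, 13, 23, 3, 6, 11, 21, 24, 4, 7, 12, 22, 2, 10, 1]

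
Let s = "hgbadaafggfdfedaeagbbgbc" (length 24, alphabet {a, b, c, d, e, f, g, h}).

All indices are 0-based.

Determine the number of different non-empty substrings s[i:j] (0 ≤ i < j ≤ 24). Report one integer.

281

rank→(start, suffix):
  0 → (5, 'aafggfdfedaeagbbgbc')
  1 → (3, 'adaafggfdfedaeagbbgbc')
  2 → (15, 'aeagbbgbc')
  3 → (6, 'afggfdfedaeagbbgbc')
  4 → (17, 'agbbgbc')
  5 → (2, 'badaafggfdfedaeagbbgbc')
  6 → (19, 'bbgbc')
  7 → (22, 'bc')
  8 → (20, 'bgbc')
  9 → (23, 'c')
  10 → (4, 'daafggfdfedaeagbbgbc')
  11 → (14, 'daeagbbgbc')
  12 → (11, 'dfedaeagbbgbc')
  13 → (16, 'eagbbgbc')
  14 → (13, 'edaeagbbgbc')
  15 → (10, 'fdfedaeagbbgbc')
  16 → (12, 'fedaeagbbgbc')
  17 → (7, 'fggfdfedaeagbbgbc')
  18 → (1, 'gbadaafggfdfedaeagbbgbc')
  19 → (18, 'gbbgbc')
  20 → (21, 'gbc')
  21 → (9, 'gfdfedaeagbbgbc')
  22 → (8, 'ggfdfedaeagbbgbc')
  23 → (0, 'hgbadaafggfdfedaeagbbgbc')

SA = [5, 3, 15, 6, 17, 2, 19, 22, 20, 23, 4, 14, 11, 16, 13, 10, 12, 7, 1, 18, 21, 9, 8, 0]
rank  pair      lcp
   1  s[5:],s[3:]  1  'a'
   2  s[3:],s[15:]  1  'a'
   3  s[15:],s[6:]  1  'a'
   4  s[6:],s[17:]  1  'a'
   5  s[17:],s[2:]  0  ''
   6  s[2:],s[19:]  1  'b'
   7  s[19:],s[22:]  1  'b'
   8  s[22:],s[20:]  1  'b'
   9  s[20:],s[23:]  0  ''
  10  s[23:],s[4:]  0  ''
  11  s[4:],s[14:]  2  'da'
  12  s[14:],s[11:]  1  'd'
  13  s[11:],s[16:]  0  ''
  14  s[16:],s[13:]  1  'e'
  15  s[13:],s[10:]  0  ''
  16  s[10:],s[12:]  1  'f'
  17  s[12:],s[7:]  1  'f'
  18  s[7:],s[1:]  0  ''
  19  s[1:],s[18:]  2  'gb'
  20  s[18:],s[21:]  2  'gb'
  21  s[21:],s[9:]  1  'g'
  22  s[9:],s[8:]  1  'g'
  23  s[8:],s[0:]  0  ''

n(n+1)/2 = 24·25/2 = 300
Σ LCP = 0 + 1 + 1 + 1 + 1 + 0 + 1 + 1 + 1 + 0 + 0 + 2 + 1 + 0 + 1 + 0 + 1 + 1 + 0 + 2 + 2 + 1 + 1 + 0 = 19
distinct = 300 − 19 = 281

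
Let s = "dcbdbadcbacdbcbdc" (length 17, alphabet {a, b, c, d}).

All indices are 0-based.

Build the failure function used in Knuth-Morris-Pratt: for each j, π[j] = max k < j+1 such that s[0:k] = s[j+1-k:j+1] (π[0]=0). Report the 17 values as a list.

[0, 0, 0, 1, 0, 0, 1, 2, 3, 0, 0, 1, 0, 0, 0, 1, 2]

π[0] = 0
j=1 s[j]='c': π[1]=0 (border '')
j=2 s[j]='b': π[2]=0 (border '')
j=3 s[j]='d': π[3]=1 (border 'd')
j=4 s[j]='b': k: 1→0; π[4]=0 (border '')
j=5 s[j]='a': π[5]=0 (border '')
j=6 s[j]='d': π[6]=1 (border 'd')
j=7 s[j]='c': π[7]=2 (border 'dc')
j=8 s[j]='b': π[8]=3 (border 'dcb')
j=9 s[j]='a': k: 3→0; π[9]=0 (border '')
j=10 s[j]='c': π[10]=0 (border '')
j=11 s[j]='d': π[11]=1 (border 'd')
j=12 s[j]='b': k: 1→0; π[12]=0 (border '')
j=13 s[j]='c': π[13]=0 (border '')
j=14 s[j]='b': π[14]=0 (border '')
j=15 s[j]='d': π[15]=1 (border 'd')
j=16 s[j]='c': π[16]=2 (border 'dc')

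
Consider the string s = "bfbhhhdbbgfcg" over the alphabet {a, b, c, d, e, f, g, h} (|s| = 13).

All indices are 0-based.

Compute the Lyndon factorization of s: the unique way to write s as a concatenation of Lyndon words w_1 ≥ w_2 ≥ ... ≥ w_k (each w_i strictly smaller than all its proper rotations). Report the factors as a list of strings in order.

emit factor 1: 'bfbhhhd' (i=0, period=7)
emit factor 2: 'bbgfcg' (i=7, period=6)

["bfbhhhd", "bbgfcg"]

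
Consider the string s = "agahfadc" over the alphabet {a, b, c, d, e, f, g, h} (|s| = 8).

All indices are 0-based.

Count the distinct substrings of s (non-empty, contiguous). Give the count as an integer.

rank→(start, suffix):
  0 → (5, 'adc')
  1 → (0, 'agahfadc')
  2 → (2, 'ahfadc')
  3 → (7, 'c')
  4 → (6, 'dc')
  5 → (4, 'fadc')
  6 → (1, 'gahfadc')
  7 → (3, 'hfadc')

SA = [5, 0, 2, 7, 6, 4, 1, 3]
[i] adj suffixes → lcp
  [1] 5/0 → 1 ('a')
  [2] 0/2 → 1 ('a')
  [3] 2/7 → 0 ('')
  [4] 7/6 → 0 ('')
  [5] 6/4 → 0 ('')
  [6] 4/1 → 0 ('')
  [7] 1/3 → 0 ('')

n(n+1)/2 = 8·9/2 = 36
Σ LCP = 0 + 1 + 1 + 0 + 0 + 0 + 0 + 0 = 2
distinct = 36 − 2 = 34

34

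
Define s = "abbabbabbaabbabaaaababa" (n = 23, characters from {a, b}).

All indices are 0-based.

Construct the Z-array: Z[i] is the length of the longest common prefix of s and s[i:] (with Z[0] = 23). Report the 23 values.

[23, 0, 0, 7, 0, 0, 4, 0, 0, 1, 5, 0, 0, 2, 0, 1, 1, 1, 2, 0, 2, 0, 1]

Z[0]=23
i=1: i≥r, start 0; Z[1]=0
i=2: i≥r, start 0; Z[2]=0
i=3: i≥r, start 0; Z[3]=7 extend→box=[3,10)
i=4: min(r-i=6, Z[1]=0)=0; Z[4]=0
i=5: min(r-i=5, Z[2]=0)=0; Z[5]=0
i=6: min(r-i=4, Z[3]=7)=4; Z[6]=4
i=7: min(r-i=3, Z[4]=0)=0; Z[7]=0
i=8: min(r-i=2, Z[5]=0)=0; Z[8]=0
i=9: min(r-i=1, Z[6]=4)=1; Z[9]=1
i=10: i≥r, start 0; Z[10]=5 extend→box=[10,15)
i=11: min(r-i=4, Z[1]=0)=0; Z[11]=0
i=12: min(r-i=3, Z[2]=0)=0; Z[12]=0
i=13: min(r-i=2, Z[3]=7)=2; Z[13]=2
i=14: min(r-i=1, Z[4]=0)=0; Z[14]=0
i=15: i≥r, start 0; Z[15]=1 extend→box=[15,16)
i=16: i≥r, start 0; Z[16]=1 extend→box=[16,17)
i=17: i≥r, start 0; Z[17]=1 extend→box=[17,18)
i=18: i≥r, start 0; Z[18]=2 extend→box=[18,20)
i=19: min(r-i=1, Z[1]=0)=0; Z[19]=0
i=20: i≥r, start 0; Z[20]=2 extend→box=[20,22)
i=21: min(r-i=1, Z[1]=0)=0; Z[21]=0
i=22: i≥r, start 0; Z[22]=1 extend→box=[22,23)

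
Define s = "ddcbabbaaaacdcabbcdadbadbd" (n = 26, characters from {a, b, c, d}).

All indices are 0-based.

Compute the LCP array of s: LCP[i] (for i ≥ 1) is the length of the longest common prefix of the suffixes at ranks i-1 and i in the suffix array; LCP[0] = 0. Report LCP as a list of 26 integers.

[0, 3, 2, 1, 3, 1, 1, 3, 0, 2, 2, 1, 2, 1, 1, 0, 1, 1, 2, 0, 1, 1, 2, 1, 2, 1]

rank | idx | suffix
   0 |   7 | aaaacdcabbcdadbadbd
   1 |   8 | aaacdcabbcdadbadbd
   2 |   9 | aacdcabbcdadbadbd
   3 |   4 | abbaaaacdcabbcdadbadbd
   4 |  14 | abbcdadbadbd
   5 |  10 | acdcabbcdadbadbd
   6 |  19 | adbadbd
   7 |  22 | adbd
   8 |   6 | baaaacdcabbcdadbadbd
   9 |   3 | babbaaaacdcabbcdadbadbd
  10 |  21 | badbd
  11 |   5 | bbaaaacdcabbcdadbadbd
  12 |  15 | bbcdadbadbd
  13 |  16 | bcdadbadbd
  14 |  24 | bd
  15 |  13 | cabbcdadbadbd
  16 |   2 | cbabbaaaacdcabbcdadbadbd
  17 |  17 | cdadbadbd
  18 |  11 | cdcabbcdadbadbd
  19 |  25 | d
  20 |  18 | dadbadbd
  21 |  20 | dbadbd
  22 |  23 | dbd
  23 |  12 | dcabbcdadbadbd
  24 |   1 | dcbabbaaaacdcabbcdadbadbd
  25 |   0 | ddcbabbaaaacdcabbcdadbadbd

SA = [7, 8, 9, 4, 14, 10, 19, 22, 6, 3, 21, 5, 15, 16, 24, 13, 2, 17, 11, 25, 18, 20, 23, 12, 1, 0]
rank  pair      lcp
   1  s[7:],s[8:]  3  'aaa'
   2  s[8:],s[9:]  2  'aa'
   3  s[9:],s[4:]  1  'a'
   4  s[4:],s[14:]  3  'abb'
   5  s[14:],s[10:]  1  'a'
   6  s[10:],s[19:]  1  'a'
   7  s[19:],s[22:]  3  'adb'
   8  s[22:],s[6:]  0  ''
   9  s[6:],s[3:]  2  'ba'
  10  s[3:],s[21:]  2  'ba'
  11  s[21:],s[5:]  1  'b'
  12  s[5:],s[15:]  2  'bb'
  13  s[15:],s[16:]  1  'b'
  14  s[16:],s[24:]  1  'b'
  15  s[24:],s[13:]  0  ''
  16  s[13:],s[2:]  1  'c'
  17  s[2:],s[17:]  1  'c'
  18  s[17:],s[11:]  2  'cd'
  19  s[11:],s[25:]  0  ''
  20  s[25:],s[18:]  1  'd'
  21  s[18:],s[20:]  1  'd'
  22  s[20:],s[23:]  2  'db'
  23  s[23:],s[12:]  1  'd'
  24  s[12:],s[1:]  2  'dc'
  25  s[1:],s[0:]  1  'd'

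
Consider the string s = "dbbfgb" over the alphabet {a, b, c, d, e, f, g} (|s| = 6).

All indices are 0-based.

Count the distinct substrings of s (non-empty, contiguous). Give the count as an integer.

19

sorted suffixes:
  #0 SA[0]=5  'b'
  #1 SA[1]=1  'bbfgb'
  #2 SA[2]=2  'bfgb'
  #3 SA[3]=0  'dbbfgb'
  #4 SA[4]=3  'fgb'
  #5 SA[5]=4  'gb'

SA = [5, 1, 2, 0, 3, 4]
i: (SA[i-1],SA[i]) lcp shared
  1: (5,1) 1 'b'
  2: (1,2) 1 'b'
  3: (2,0) 0 ''
  4: (0,3) 0 ''
  5: (3,4) 0 ''

n(n+1)/2 = 6·7/2 = 21
Σ LCP = 0 + 1 + 1 + 0 + 0 + 0 = 2
distinct = 21 − 2 = 19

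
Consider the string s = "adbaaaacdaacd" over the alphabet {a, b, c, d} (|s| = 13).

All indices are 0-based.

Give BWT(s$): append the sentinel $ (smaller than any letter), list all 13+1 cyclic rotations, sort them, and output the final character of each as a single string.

dbadaaa$daacca

rank  rotation        last
    0  $adbaaaacdaacd  d
    1  aaaacdaacd$adb  b
    2  aaacdaacd$adba  a
    3  aacd$adbaaaacd  d
    4  aacdaacd$adbaa  a
    5  acd$adbaaaacda  a
    6  acdaacd$adbaaa  a
    7  adbaaaacdaacd$  $
    8  baaaacdaacd$ad  d
    9  cd$adbaaaacdaa  a
   10  cdaacd$adbaaaa  a
   11  d$adbaaaacdaac  c
   12  daacd$adbaaaac  c
   13  dbaaaacdaacd$a  a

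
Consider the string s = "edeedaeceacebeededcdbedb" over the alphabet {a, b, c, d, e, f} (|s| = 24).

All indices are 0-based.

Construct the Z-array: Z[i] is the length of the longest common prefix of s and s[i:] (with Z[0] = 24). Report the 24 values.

[24, 0, 1, 2, 0, 0, 1, 0, 1, 0, 0, 1, 0, 1, 3, 0, 2, 0, 0, 0, 0, 2, 0, 0]

Z[0]=24
i=1: outside box; Z[1]=0
i=2: outside box; Z[2]=1 grow→box=[2,3)
i=3: outside box; Z[3]=2 grow→box=[3,5)
i=4: min(r-i=1, Z[1]=0)=0; Z[4]=0
i=5: outside box; Z[5]=0
i=6: outside box; Z[6]=1 grow→box=[6,7)
i=7: outside box; Z[7]=0
i=8: outside box; Z[8]=1 grow→box=[8,9)
i=9: outside box; Z[9]=0
i=10: outside box; Z[10]=0
i=11: outside box; Z[11]=1 grow→box=[11,12)
i=12: outside box; Z[12]=0
i=13: outside box; Z[13]=1 grow→box=[13,14)
i=14: outside box; Z[14]=3 grow→box=[14,17)
i=15: min(r-i=2, Z[1]=0)=0; Z[15]=0
i=16: min(r-i=1, Z[2]=1)=1; Z[16]=2 grow→box=[16,18)
i=17: min(r-i=1, Z[1]=0)=0; Z[17]=0
i=18: outside box; Z[18]=0
i=19: outside box; Z[19]=0
i=20: outside box; Z[20]=0
i=21: outside box; Z[21]=2 grow→box=[21,23)
i=22: min(r-i=1, Z[1]=0)=0; Z[22]=0
i=23: outside box; Z[23]=0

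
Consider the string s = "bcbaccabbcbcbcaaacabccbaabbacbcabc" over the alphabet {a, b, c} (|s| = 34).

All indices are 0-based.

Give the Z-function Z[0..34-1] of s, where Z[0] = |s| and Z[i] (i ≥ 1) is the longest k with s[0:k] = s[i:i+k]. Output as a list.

[34, 0, 1, 0, 0, 0, 0, 1, 3, 0, 3, 0, 2, 0, 0, 0, 0, 0, 0, 2, 0, 0, 1, 0, 0, 1, 1, 0, 0, 2, 0, 0, 2, 0]

Z[0]=34
i=1: fresh scan; Z[1]=0
i=2: fresh scan; Z[2]=1 extend→box=[2,3)
i=3: fresh scan; Z[3]=0
i=4: fresh scan; Z[4]=0
i=5: fresh scan; Z[5]=0
i=6: fresh scan; Z[6]=0
i=7: fresh scan; Z[7]=1 extend→box=[7,8)
i=8: fresh scan; Z[8]=3 extend→box=[8,11)
i=9: min(r-i=2, Z[1]=0)=0; Z[9]=0
i=10: min(r-i=1, Z[2]=1)=1; Z[10]=3 extend→box=[10,13)
i=11: min(r-i=2, Z[1]=0)=0; Z[11]=0
i=12: min(r-i=1, Z[2]=1)=1; Z[12]=2 extend→box=[12,14)
i=13: min(r-i=1, Z[1]=0)=0; Z[13]=0
i=14: fresh scan; Z[14]=0
i=15: fresh scan; Z[15]=0
i=16: fresh scan; Z[16]=0
i=17: fresh scan; Z[17]=0
i=18: fresh scan; Z[18]=0
i=19: fresh scan; Z[19]=2 extend→box=[19,21)
i=20: min(r-i=1, Z[1]=0)=0; Z[20]=0
i=21: fresh scan; Z[21]=0
i=22: fresh scan; Z[22]=1 extend→box=[22,23)
i=23: fresh scan; Z[23]=0
i=24: fresh scan; Z[24]=0
i=25: fresh scan; Z[25]=1 extend→box=[25,26)
i=26: fresh scan; Z[26]=1 extend→box=[26,27)
i=27: fresh scan; Z[27]=0
i=28: fresh scan; Z[28]=0
i=29: fresh scan; Z[29]=2 extend→box=[29,31)
i=30: min(r-i=1, Z[1]=0)=0; Z[30]=0
i=31: fresh scan; Z[31]=0
i=32: fresh scan; Z[32]=2 extend→box=[32,34)
i=33: min(r-i=1, Z[1]=0)=0; Z[33]=0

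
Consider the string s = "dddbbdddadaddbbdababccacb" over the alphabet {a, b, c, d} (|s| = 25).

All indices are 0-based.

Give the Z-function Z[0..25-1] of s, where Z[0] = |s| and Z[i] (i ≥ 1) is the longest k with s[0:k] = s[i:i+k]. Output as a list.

Z[0]=25
i=1: outside box; Z[1]=2 scan→box=[1,3)
i=2: min(r-i=1, Z[1]=2)=1; Z[2]=1
i=3: outside box; Z[3]=0
i=4: outside box; Z[4]=0
i=5: outside box; Z[5]=3 scan→box=[5,8)
i=6: min(r-i=2, Z[1]=2)=2; Z[6]=2
i=7: min(r-i=1, Z[2]=1)=1; Z[7]=1
i=8: outside box; Z[8]=0
i=9: outside box; Z[9]=1 scan→box=[9,10)
i=10: outside box; Z[10]=0
i=11: outside box; Z[11]=2 scan→box=[11,13)
i=12: min(r-i=1, Z[1]=2)=1; Z[12]=1
i=13: outside box; Z[13]=0
i=14: outside box; Z[14]=0
i=15: outside box; Z[15]=1 scan→box=[15,16)
i=16: outside box; Z[16]=0
i=17: outside box; Z[17]=0
i=18: outside box; Z[18]=0
i=19: outside box; Z[19]=0
i=20: outside box; Z[20]=0
i=21: outside box; Z[21]=0
i=22: outside box; Z[22]=0
i=23: outside box; Z[23]=0
i=24: outside box; Z[24]=0

[25, 2, 1, 0, 0, 3, 2, 1, 0, 1, 0, 2, 1, 0, 0, 1, 0, 0, 0, 0, 0, 0, 0, 0, 0]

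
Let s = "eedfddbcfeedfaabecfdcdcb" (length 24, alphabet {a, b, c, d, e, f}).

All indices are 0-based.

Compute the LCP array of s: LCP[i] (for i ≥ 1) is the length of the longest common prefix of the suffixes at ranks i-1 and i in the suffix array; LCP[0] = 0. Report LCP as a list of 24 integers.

[0, 1, 0, 1, 1, 0, 1, 1, 2, 0, 1, 2, 1, 1, 2, 0, 1, 3, 1, 4, 0, 1, 2, 1]

sorted suffixes:
  #0 SA[0]=13  'aabecfdcdcb'
  #1 SA[1]=14  'abecfdcdcb'
  #2 SA[2]=23  'b'
  #3 SA[3]=6  'bcfeedfaabecfdcdcb'
  #4 SA[4]=15  'becfdcdcb'
  #5 SA[5]=22  'cb'
  #6 SA[6]=20  'cdcb'
  #7 SA[7]=17  'cfdcdcb'
  #8 SA[8]=7  'cfeedfaabecfdcdcb'
  #9 SA[9]=5  'dbcfeedfaabecfdcdcb'
  #10 SA[10]=21  'dcb'
  #11 SA[11]=19  'dcdcb'
  #12 SA[12]=4  'ddbcfeedfaabecfdcdcb'
  #13 SA[13]=11  'dfaabecfdcdcb'
  #14 SA[14]=2  'dfddbcfeedfaabecfdcdcb'
  #15 SA[15]=16  'ecfdcdcb'
  #16 SA[16]=10  'edfaabecfdcdcb'
  #17 SA[17]=1  'edfddbcfeedfaabecfdcdcb'
  #18 SA[18]=9  'eedfaabecfdcdcb'
  #19 SA[19]=0  'eedfddbcfeedfaabecfdcdcb'
  #20 SA[20]=12  'faabecfdcdcb'
  #21 SA[21]=18  'fdcdcb'
  #22 SA[22]=3  'fddbcfeedfaabecfdcdcb'
  #23 SA[23]=8  'feedfaabecfdcdcb'

SA = [13, 14, 23, 6, 15, 22, 20, 17, 7, 5, 21, 19, 4, 11, 2, 16, 10, 1, 9, 0, 12, 18, 3, 8]
[i] adj suffixes → lcp
  [1] 13/14 → 1 ('a')
  [2] 14/23 → 0 ('')
  [3] 23/6 → 1 ('b')
  [4] 6/15 → 1 ('b')
  [5] 15/22 → 0 ('')
  [6] 22/20 → 1 ('c')
  [7] 20/17 → 1 ('c')
  [8] 17/7 → 2 ('cf')
  [9] 7/5 → 0 ('')
  [10] 5/21 → 1 ('d')
  [11] 21/19 → 2 ('dc')
  [12] 19/4 → 1 ('d')
  [13] 4/11 → 1 ('d')
  [14] 11/2 → 2 ('df')
  [15] 2/16 → 0 ('')
  [16] 16/10 → 1 ('e')
  [17] 10/1 → 3 ('edf')
  [18] 1/9 → 1 ('e')
  [19] 9/0 → 4 ('eedf')
  [20] 0/12 → 0 ('')
  [21] 12/18 → 1 ('f')
  [22] 18/3 → 2 ('fd')
  [23] 3/8 → 1 ('f')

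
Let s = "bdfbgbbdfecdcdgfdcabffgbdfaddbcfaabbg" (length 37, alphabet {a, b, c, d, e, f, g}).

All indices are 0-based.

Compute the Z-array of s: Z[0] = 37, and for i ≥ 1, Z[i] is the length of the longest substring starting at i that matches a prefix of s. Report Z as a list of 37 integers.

Z[0]=37
i=1: i≥r, start 0; Z[1]=0
i=2: i≥r, start 0; Z[2]=0
i=3: i≥r, start 0; Z[3]=1 extend→box=[3,4)
i=4: i≥r, start 0; Z[4]=0
i=5: i≥r, start 0; Z[5]=1 extend→box=[5,6)
i=6: i≥r, start 0; Z[6]=3 extend→box=[6,9)
i=7: min(r-i=2, Z[1]=0)=0; Z[7]=0
i=8: min(r-i=1, Z[2]=0)=0; Z[8]=0
i=9: i≥r, start 0; Z[9]=0
i=10: i≥r, start 0; Z[10]=0
i=11: i≥r, start 0; Z[11]=0
i=12: i≥r, start 0; Z[12]=0
i=13: i≥r, start 0; Z[13]=0
i=14: i≥r, start 0; Z[14]=0
i=15: i≥r, start 0; Z[15]=0
i=16: i≥r, start 0; Z[16]=0
i=17: i≥r, start 0; Z[17]=0
i=18: i≥r, start 0; Z[18]=0
i=19: i≥r, start 0; Z[19]=1 extend→box=[19,20)
i=20: i≥r, start 0; Z[20]=0
i=21: i≥r, start 0; Z[21]=0
i=22: i≥r, start 0; Z[22]=0
i=23: i≥r, start 0; Z[23]=3 extend→box=[23,26)
i=24: min(r-i=2, Z[1]=0)=0; Z[24]=0
i=25: min(r-i=1, Z[2]=0)=0; Z[25]=0
i=26: i≥r, start 0; Z[26]=0
i=27: i≥r, start 0; Z[27]=0
i=28: i≥r, start 0; Z[28]=0
i=29: i≥r, start 0; Z[29]=1 extend→box=[29,30)
i=30: i≥r, start 0; Z[30]=0
i=31: i≥r, start 0; Z[31]=0
i=32: i≥r, start 0; Z[32]=0
i=33: i≥r, start 0; Z[33]=0
i=34: i≥r, start 0; Z[34]=1 extend→box=[34,35)
i=35: i≥r, start 0; Z[35]=1 extend→box=[35,36)
i=36: i≥r, start 0; Z[36]=0

[37, 0, 0, 1, 0, 1, 3, 0, 0, 0, 0, 0, 0, 0, 0, 0, 0, 0, 0, 1, 0, 0, 0, 3, 0, 0, 0, 0, 0, 1, 0, 0, 0, 0, 1, 1, 0]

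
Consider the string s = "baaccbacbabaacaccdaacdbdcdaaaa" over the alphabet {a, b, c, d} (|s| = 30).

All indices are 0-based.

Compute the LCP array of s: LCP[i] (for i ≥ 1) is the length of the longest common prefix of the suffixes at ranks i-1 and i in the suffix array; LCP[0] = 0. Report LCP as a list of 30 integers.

[0, 1, 2, 3, 2, 3, 3, 1, 1, 2, 2, 3, 2, 0, 4, 2, 2, 1, 0, 1, 3, 1, 2, 1, 4, 2, 0, 3, 1, 1]

sorted suffixes:
  #0 SA[0]=29  'a'
  #1 SA[1]=28  'aa'
  #2 SA[2]=27  'aaa'
  #3 SA[3]=26  'aaaa'
  #4 SA[4]=11  'aacaccdaacdbdcdaaaa'
  #5 SA[5]=1  'aaccbacbabaacaccdaacdbdcdaaaa'
  #6 SA[6]=18  'aacdbdcdaaaa'
  #7 SA[7]=9  'abaacaccdaacdbdcdaaaa'
  #8 SA[8]=12  'acaccdaacdbdcdaaaa'
  #9 SA[9]=6  'acbabaacaccdaacdbdcdaaaa'
  #10 SA[10]=2  'accbacbabaacaccdaacdbdcdaaaa'
  #11 SA[11]=14  'accdaacdbdcdaaaa'
  #12 SA[12]=19  'acdbdcdaaaa'
  #13 SA[13]=10  'baacaccdaacdbdcdaaaa'
  #14 SA[14]=0  'baaccbacbabaacaccdaacdbdcdaaaa'
  #15 SA[15]=8  'babaacaccdaacdbdcdaaaa'
  #16 SA[16]=5  'bacbabaacaccdaacdbdcdaaaa'
  #17 SA[17]=22  'bdcdaaaa'
  #18 SA[18]=13  'caccdaacdbdcdaaaa'
  #19 SA[19]=7  'cbabaacaccdaacdbdcdaaaa'
  #20 SA[20]=4  'cbacbabaacaccdaacdbdcdaaaa'
  #21 SA[21]=3  'ccbacbabaacaccdaacdbdcdaaaa'
  #22 SA[22]=15  'ccdaacdbdcdaaaa'
  #23 SA[23]=24  'cdaaaa'
  #24 SA[24]=16  'cdaacdbdcdaaaa'
  #25 SA[25]=20  'cdbdcdaaaa'
  #26 SA[26]=25  'daaaa'
  #27 SA[27]=17  'daacdbdcdaaaa'
  #28 SA[28]=21  'dbdcdaaaa'
  #29 SA[29]=23  'dcdaaaa'

SA = [29, 28, 27, 26, 11, 1, 18, 9, 12, 6, 2, 14, 19, 10, 0, 8, 5, 22, 13, 7, 4, 3, 15, 24, 16, 20, 25, 17, 21, 23]
[i] adj suffixes → lcp
  [1] 29/28 → 1 ('a')
  [2] 28/27 → 2 ('aa')
  [3] 27/26 → 3 ('aaa')
  [4] 26/11 → 2 ('aa')
  [5] 11/1 → 3 ('aac')
  [6] 1/18 → 3 ('aac')
  [7] 18/9 → 1 ('a')
  [8] 9/12 → 1 ('a')
  [9] 12/6 → 2 ('ac')
  [10] 6/2 → 2 ('ac')
  [11] 2/14 → 3 ('acc')
  [12] 14/19 → 2 ('ac')
  [13] 19/10 → 0 ('')
  [14] 10/0 → 4 ('baac')
  [15] 0/8 → 2 ('ba')
  [16] 8/5 → 2 ('ba')
  [17] 5/22 → 1 ('b')
  [18] 22/13 → 0 ('')
  [19] 13/7 → 1 ('c')
  [20] 7/4 → 3 ('cba')
  [21] 4/3 → 1 ('c')
  [22] 3/15 → 2 ('cc')
  [23] 15/24 → 1 ('c')
  [24] 24/16 → 4 ('cdaa')
  [25] 16/20 → 2 ('cd')
  [26] 20/25 → 0 ('')
  [27] 25/17 → 3 ('daa')
  [28] 17/21 → 1 ('d')
  [29] 21/23 → 1 ('d')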